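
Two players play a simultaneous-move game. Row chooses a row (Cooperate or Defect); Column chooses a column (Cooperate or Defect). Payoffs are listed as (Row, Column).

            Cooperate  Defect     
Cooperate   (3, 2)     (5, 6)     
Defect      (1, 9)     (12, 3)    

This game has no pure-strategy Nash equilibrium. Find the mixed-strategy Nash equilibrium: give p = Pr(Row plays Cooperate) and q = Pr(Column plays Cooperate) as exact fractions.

p = 3/5, q = 7/9

In a mixed NE each player is indifferent between their pure strategies, so the opponent's mix sets the indifference.
Column indifferent between Cooperate and Defect: p·2 + (1−p)·9 = p·6 + (1−p)·3 ⟹ 9 + (-7)p = 3 + 3p ⟹ p = 3/5.
Row indifferent between Cooperate and Defect: q·3 + (1−q)·5 = q·1 + (1−q)·12 ⟹ 5 + (-2)q = 12 + (-11)q ⟹ q = 7/9.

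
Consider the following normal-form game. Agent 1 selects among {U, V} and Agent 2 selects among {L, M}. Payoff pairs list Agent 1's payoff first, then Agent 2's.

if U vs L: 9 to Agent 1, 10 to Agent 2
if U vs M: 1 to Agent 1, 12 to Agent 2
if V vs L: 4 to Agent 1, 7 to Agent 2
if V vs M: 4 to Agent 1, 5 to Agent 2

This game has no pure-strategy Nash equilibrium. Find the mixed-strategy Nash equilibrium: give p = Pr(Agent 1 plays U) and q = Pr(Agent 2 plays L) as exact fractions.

p = 1/2, q = 3/8

Each player's mixing probability is pinned down by making the *other* player indifferent.
Agent 2 indifferent between L and M: p·10 + (1−p)·7 = p·12 + (1−p)·5 ⟹ 7 + 3p = 5 + 7p ⟹ p = 1/2.
Agent 1 indifferent between U and V: q·9 + (1−q)·1 = q·4 + (1−q)·4 ⟹ 1 + 8q = 4 + 0q ⟹ q = 3/8.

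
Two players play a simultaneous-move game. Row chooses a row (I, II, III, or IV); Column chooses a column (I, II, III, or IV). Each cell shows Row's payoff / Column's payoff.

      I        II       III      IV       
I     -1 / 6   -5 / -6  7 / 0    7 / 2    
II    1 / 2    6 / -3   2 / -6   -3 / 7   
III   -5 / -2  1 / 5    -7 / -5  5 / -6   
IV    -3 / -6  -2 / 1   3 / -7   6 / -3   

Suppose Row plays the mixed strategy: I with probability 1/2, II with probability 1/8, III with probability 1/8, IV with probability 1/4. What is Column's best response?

Compute Column's expected payoff from each pure strategy against the given mix.
I: (1/2)·6 + (1/8)·2 + (1/8)·(-2) + (1/4)·(-6) = 3/2
II: (1/2)·(-6) + (1/8)·(-3) + (1/8)·5 + (1/4)·1 = -5/2
III: (1/2)·0 + (1/8)·(-6) + (1/8)·(-5) + (1/4)·(-7) = -25/8
IV: (1/2)·2 + (1/8)·7 + (1/8)·(-6) + (1/4)·(-3) = 3/8
Highest expected payoff is 3/2, from I.

I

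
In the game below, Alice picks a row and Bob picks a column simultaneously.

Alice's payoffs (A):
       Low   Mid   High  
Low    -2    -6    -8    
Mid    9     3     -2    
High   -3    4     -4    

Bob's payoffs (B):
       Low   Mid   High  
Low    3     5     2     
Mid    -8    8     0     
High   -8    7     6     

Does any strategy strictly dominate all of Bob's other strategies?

A strategy is strictly dominant if it gives Bob a strictly higher payoff than every other strategy, against every choice by the opponent.
Mid strictly dominates: vs Low: 5 > each of {3, 2}; vs Mid: 8 > each of {-8, 0}; vs High: 7 > each of {-8, 6}.

Mid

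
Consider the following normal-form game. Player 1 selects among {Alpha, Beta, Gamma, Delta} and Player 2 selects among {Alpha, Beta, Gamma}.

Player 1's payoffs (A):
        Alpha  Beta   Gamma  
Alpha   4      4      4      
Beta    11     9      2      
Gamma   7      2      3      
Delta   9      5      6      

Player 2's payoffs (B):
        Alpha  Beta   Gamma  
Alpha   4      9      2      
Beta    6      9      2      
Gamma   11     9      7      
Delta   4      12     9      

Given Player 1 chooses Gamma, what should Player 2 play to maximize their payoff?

Alpha

With Player 1 fixed at Gamma, Player 2's payoffs are: Alpha → 11, Beta → 9, Gamma → 7.
The maximum is 11, achieved by Alpha.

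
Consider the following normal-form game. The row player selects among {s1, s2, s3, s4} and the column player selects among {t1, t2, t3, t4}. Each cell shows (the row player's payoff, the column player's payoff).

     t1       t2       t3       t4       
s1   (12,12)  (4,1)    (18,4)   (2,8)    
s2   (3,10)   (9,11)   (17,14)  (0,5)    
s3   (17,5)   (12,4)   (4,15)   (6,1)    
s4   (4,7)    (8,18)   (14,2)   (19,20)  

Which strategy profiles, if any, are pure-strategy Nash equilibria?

(s4, t4)

Check mutual best responses: a cell is a NE iff neither player can gain by unilaterally deviating.
The row player's best responses — vs t1: s3 (payoff 17); vs t2: s3 (payoff 12); vs t3: s1 (payoff 18); vs t4: s4 (payoff 19).
The column player's best responses — vs s1: t1 (payoff 12); vs s2: t3 (payoff 14); vs s3: t3 (payoff 15); vs s4: t4 (payoff 20).
The only mutual best response is (s4, t4); neither player gains by switching there.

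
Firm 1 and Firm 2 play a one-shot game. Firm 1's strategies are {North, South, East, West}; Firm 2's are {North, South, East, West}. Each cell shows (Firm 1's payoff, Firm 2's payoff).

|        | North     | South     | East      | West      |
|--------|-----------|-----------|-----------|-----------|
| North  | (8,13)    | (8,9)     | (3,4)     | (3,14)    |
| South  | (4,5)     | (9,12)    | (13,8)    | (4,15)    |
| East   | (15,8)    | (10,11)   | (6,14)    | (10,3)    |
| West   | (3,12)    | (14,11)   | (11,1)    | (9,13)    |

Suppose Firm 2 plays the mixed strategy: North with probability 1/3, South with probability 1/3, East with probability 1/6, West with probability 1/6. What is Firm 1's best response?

Compute Firm 1's expected payoff from each pure strategy against the given mix.
North: (1/3)·8 + (1/3)·8 + (1/6)·3 + (1/6)·3 = 19/3
South: (1/3)·4 + (1/3)·9 + (1/6)·13 + (1/6)·4 = 43/6
East: (1/3)·15 + (1/3)·10 + (1/6)·6 + (1/6)·10 = 11
West: (1/3)·3 + (1/3)·14 + (1/6)·11 + (1/6)·9 = 9
Highest expected payoff is 11, from East.

East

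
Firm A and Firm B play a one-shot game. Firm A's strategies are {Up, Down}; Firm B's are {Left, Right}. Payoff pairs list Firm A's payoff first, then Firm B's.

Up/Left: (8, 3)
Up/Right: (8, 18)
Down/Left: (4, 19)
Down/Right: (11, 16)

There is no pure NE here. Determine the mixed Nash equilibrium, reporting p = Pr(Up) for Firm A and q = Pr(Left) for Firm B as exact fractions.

Each player's mixing probability is pinned down by making the *other* player indifferent.
Firm B indifferent between Left and Right: p·3 + (1−p)·19 = p·18 + (1−p)·16 ⟹ 19 + (-16)p = 16 + 2p ⟹ p = 1/6.
Firm A indifferent between Up and Down: q·8 + (1−q)·8 = q·4 + (1−q)·11 ⟹ 8 + 0q = 11 + (-7)q ⟹ q = 3/7.

p = 1/6, q = 3/7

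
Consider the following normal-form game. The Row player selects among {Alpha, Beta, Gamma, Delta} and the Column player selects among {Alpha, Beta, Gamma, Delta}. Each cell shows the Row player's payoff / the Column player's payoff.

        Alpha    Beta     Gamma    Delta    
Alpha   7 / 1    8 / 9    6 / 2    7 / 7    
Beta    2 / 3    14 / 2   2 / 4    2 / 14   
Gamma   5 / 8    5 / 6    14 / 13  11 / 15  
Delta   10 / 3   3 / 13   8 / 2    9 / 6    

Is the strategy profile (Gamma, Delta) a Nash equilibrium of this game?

Yes

Holding the Column player at Delta: the Row player gets 11 from Gamma, versus 7 from Alpha, 2 from Beta, 9 from Delta. No profitable deviation for the Row player.
Holding the Row player at Gamma: the Column player gets 15 from Delta, versus 8 from Alpha, 6 from Beta, 13 from Gamma. No profitable deviation for the Column player either.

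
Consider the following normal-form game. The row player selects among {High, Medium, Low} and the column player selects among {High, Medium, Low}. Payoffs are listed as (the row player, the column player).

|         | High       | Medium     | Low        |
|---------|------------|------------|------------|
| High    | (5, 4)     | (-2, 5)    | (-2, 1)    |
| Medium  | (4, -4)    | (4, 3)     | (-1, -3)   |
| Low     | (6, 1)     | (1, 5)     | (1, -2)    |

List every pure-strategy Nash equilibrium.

Check mutual best responses: a cell is a NE iff neither player can gain by unilaterally deviating.
The row player's best responses — vs High: Low (payoff 6); vs Medium: Medium (payoff 4); vs Low: Low (payoff 1).
The column player's best responses — vs High: Medium (payoff 5); vs Medium: Medium (payoff 3); vs Low: Medium (payoff 5).
The only mutual best response is (Medium, Medium); neither player gains by switching there.

(Medium, Medium)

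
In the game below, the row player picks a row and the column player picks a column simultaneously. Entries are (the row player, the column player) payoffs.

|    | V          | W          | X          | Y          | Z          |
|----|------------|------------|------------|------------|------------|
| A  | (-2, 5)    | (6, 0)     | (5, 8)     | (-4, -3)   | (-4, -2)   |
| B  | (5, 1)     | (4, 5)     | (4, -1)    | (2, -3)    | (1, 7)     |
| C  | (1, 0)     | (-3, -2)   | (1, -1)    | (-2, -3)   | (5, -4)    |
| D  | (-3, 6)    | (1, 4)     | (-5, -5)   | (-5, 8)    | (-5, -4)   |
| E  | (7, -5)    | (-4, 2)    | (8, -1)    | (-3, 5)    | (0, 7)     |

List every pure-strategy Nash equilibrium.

There is no pure-strategy Nash equilibrium

A profile is a Nash equilibrium when each player is best-responding to the other.
The row player's best responses — vs V: E (payoff 7); vs W: A (payoff 6); vs X: E (payoff 8); vs Y: B (payoff 2); vs Z: C (payoff 5).
The column player's best responses — vs A: X (payoff 8); vs B: Z (payoff 7); vs C: V (payoff 0); vs D: Y (payoff 8); vs E: Z (payoff 7).
No cell has both players best-responding. For instance, the row player's best reply to W is A, but against A the column player prefers X over W.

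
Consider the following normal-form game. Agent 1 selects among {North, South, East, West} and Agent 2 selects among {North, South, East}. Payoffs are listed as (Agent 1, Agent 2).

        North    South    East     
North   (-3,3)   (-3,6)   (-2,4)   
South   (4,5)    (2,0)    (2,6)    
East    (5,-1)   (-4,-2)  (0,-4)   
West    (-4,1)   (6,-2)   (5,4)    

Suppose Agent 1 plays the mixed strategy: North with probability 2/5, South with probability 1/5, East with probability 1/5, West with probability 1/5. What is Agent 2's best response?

East

Compute Agent 2's expected payoff from each pure strategy against the given mix.
North: (2/5)·3 + (1/5)·5 + (1/5)·(-1) + (1/5)·1 = 11/5
South: (2/5)·6 + (1/5)·0 + (1/5)·(-2) + (1/5)·(-2) = 8/5
East: (2/5)·4 + (1/5)·6 + (1/5)·(-4) + (1/5)·4 = 14/5
Highest expected payoff is 14/5, from East.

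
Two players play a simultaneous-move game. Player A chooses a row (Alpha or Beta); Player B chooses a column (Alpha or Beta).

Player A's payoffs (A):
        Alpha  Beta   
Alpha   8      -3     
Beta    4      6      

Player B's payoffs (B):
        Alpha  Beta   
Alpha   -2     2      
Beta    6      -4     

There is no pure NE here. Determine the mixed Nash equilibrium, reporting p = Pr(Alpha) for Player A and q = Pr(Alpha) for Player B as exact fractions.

p = 5/7, q = 9/13

Each player's mixing probability is pinned down by making the *other* player indifferent.
Player B indifferent between Alpha and Beta: p·(-2) + (1−p)·6 = p·2 + (1−p)·(-4) ⟹ 6 + (-8)p = (-4) + 6p ⟹ p = 5/7.
Player A indifferent between Alpha and Beta: q·8 + (1−q)·(-3) = q·4 + (1−q)·6 ⟹ (-3) + 11q = 6 + (-2)q ⟹ q = 9/13.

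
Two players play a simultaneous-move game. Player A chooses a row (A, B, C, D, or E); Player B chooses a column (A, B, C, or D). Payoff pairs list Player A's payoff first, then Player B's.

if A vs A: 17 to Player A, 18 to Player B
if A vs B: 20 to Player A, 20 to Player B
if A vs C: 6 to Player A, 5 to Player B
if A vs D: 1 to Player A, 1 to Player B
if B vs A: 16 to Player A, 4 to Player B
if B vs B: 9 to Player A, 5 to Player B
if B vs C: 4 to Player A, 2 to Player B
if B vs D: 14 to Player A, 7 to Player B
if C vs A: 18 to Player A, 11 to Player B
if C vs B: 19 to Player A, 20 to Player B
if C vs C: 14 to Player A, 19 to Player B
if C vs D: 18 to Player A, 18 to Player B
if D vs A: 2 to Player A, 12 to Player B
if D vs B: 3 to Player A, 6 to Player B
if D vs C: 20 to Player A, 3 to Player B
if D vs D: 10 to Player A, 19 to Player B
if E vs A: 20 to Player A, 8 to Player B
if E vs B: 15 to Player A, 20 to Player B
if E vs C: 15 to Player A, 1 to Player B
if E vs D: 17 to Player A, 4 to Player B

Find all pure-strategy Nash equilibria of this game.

(A, B)

Find each player's best response to every opponent strategy; NE are the intersections.
Player A's best responses — vs A: E (payoff 20); vs B: A (payoff 20); vs C: D (payoff 20); vs D: C (payoff 18).
Player B's best responses — vs A: B (payoff 20); vs B: D (payoff 7); vs C: B (payoff 20); vs D: D (payoff 19); vs E: B (payoff 20).
The only mutual best response is (A, B); neither player gains by switching there.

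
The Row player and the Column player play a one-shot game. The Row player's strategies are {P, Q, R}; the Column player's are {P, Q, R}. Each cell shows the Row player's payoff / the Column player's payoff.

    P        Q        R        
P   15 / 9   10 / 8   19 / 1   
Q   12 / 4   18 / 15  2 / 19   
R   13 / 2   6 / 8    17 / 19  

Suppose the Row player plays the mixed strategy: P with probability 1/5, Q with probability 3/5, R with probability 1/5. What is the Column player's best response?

R

The Column player's best reply maximizes expected payoff against the mix.
P: (1/5)·9 + (3/5)·4 + (1/5)·2 = 23/5
Q: (1/5)·8 + (3/5)·15 + (1/5)·8 = 61/5
R: (1/5)·1 + (3/5)·19 + (1/5)·19 = 77/5
Highest expected payoff is 77/5, from R.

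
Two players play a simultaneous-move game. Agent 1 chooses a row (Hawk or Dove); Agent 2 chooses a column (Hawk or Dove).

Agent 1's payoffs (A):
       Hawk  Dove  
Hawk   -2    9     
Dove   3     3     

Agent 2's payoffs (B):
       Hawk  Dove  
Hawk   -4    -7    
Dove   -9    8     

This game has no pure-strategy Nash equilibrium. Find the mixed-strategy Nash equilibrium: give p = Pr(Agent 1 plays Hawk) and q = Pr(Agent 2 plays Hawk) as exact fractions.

Each player's mixing probability is pinned down by making the *other* player indifferent.
Agent 2 indifferent between Hawk and Dove: p·(-4) + (1−p)·(-9) = p·(-7) + (1−p)·8 ⟹ (-9) + 5p = 8 + (-15)p ⟹ p = 17/20.
Agent 1 indifferent between Hawk and Dove: q·(-2) + (1−q)·9 = q·3 + (1−q)·3 ⟹ 9 + (-11)q = 3 + 0q ⟹ q = 6/11.

p = 17/20, q = 6/11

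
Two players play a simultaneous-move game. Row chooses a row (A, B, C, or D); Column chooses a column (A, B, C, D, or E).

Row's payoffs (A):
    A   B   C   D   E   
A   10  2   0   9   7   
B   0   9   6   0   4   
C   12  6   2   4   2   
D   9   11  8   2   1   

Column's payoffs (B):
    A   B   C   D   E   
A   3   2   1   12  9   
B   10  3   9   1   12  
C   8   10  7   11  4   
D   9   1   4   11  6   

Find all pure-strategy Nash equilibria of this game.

(A, D)

Find each player's best response to every opponent strategy; NE are the intersections.
Row's best responses — vs A: C (payoff 12); vs B: D (payoff 11); vs C: D (payoff 8); vs D: A (payoff 9); vs E: A (payoff 7).
Column's best responses — vs A: D (payoff 12); vs B: E (payoff 12); vs C: D (payoff 11); vs D: D (payoff 11).
The only mutual best response is (A, D); neither player gains by switching there.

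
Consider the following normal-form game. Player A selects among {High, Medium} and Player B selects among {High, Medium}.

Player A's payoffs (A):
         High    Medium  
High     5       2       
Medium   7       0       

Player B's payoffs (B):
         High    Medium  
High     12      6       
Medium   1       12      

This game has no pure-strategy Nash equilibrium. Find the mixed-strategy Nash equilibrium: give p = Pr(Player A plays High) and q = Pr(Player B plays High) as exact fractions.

In a mixed NE each player is indifferent between their pure strategies, so the opponent's mix sets the indifference.
Player B indifferent between High and Medium: p·12 + (1−p)·1 = p·6 + (1−p)·12 ⟹ 1 + 11p = 12 + (-6)p ⟹ p = 11/17.
Player A indifferent between High and Medium: q·5 + (1−q)·2 = q·7 + (1−q)·0 ⟹ 2 + 3q = 0 + 7q ⟹ q = 1/2.

p = 11/17, q = 1/2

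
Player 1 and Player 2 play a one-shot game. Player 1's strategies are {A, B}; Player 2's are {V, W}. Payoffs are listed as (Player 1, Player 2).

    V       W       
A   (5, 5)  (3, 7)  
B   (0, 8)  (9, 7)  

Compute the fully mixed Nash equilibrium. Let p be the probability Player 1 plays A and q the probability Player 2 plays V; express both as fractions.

p = 1/3, q = 6/11

In a mixed NE each player is indifferent between their pure strategies, so the opponent's mix sets the indifference.
Player 2 indifferent between V and W: p·5 + (1−p)·8 = p·7 + (1−p)·7 ⟹ 8 + (-3)p = 7 + 0p ⟹ p = 1/3.
Player 1 indifferent between A and B: q·5 + (1−q)·3 = q·0 + (1−q)·9 ⟹ 3 + 2q = 9 + (-9)q ⟹ q = 6/11.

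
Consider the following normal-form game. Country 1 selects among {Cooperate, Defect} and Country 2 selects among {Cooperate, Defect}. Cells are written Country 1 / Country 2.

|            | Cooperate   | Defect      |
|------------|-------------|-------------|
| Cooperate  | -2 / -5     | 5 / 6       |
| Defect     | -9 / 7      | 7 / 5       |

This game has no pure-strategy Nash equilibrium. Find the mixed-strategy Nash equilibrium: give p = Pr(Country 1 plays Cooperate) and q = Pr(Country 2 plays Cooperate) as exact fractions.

p = 2/13, q = 2/9

Each player's mixing probability is pinned down by making the *other* player indifferent.
Country 2 indifferent between Cooperate and Defect: p·(-5) + (1−p)·7 = p·6 + (1−p)·5 ⟹ 7 + (-12)p = 5 + 1p ⟹ p = 2/13.
Country 1 indifferent between Cooperate and Defect: q·(-2) + (1−q)·5 = q·(-9) + (1−q)·7 ⟹ 5 + (-7)q = 7 + (-16)q ⟹ q = 2/9.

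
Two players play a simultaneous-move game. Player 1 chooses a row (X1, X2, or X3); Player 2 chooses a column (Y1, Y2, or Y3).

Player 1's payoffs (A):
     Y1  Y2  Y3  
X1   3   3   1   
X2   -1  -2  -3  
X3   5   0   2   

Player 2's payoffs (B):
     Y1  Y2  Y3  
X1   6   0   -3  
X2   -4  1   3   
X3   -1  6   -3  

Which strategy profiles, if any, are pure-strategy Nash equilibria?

Find each player's best response to every opponent strategy; NE are the intersections.
Player 1's best responses — vs Y1: X3 (payoff 5); vs Y2: X1 (payoff 3); vs Y3: X3 (payoff 2).
Player 2's best responses — vs X1: Y1 (payoff 6); vs X2: Y3 (payoff 3); vs X3: Y2 (payoff 6).
No cell has both players best-responding. For instance, Player 1's best reply to Y3 is X3, but against X3 Player 2 prefers Y2 over Y3.

None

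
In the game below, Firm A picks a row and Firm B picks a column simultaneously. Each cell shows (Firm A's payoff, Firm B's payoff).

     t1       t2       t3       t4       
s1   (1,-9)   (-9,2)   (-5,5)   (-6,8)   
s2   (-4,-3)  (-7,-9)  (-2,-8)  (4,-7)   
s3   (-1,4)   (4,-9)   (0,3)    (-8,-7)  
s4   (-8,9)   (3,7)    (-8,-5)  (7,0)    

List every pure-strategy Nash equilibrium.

Find each player's best response to every opponent strategy; NE are the intersections.
Firm A's best responses — vs t1: s1 (payoff 1); vs t2: s3 (payoff 4); vs t3: s3 (payoff 0); vs t4: s4 (payoff 7).
Firm B's best responses — vs s1: t4 (payoff 8); vs s2: t1 (payoff -3); vs s3: t1 (payoff 4); vs s4: t1 (payoff 9).
No cell has both players best-responding. For instance, Firm A's best reply to t4 is s4, but against s4 Firm B prefers t1 over t4.

No pure-strategy Nash equilibrium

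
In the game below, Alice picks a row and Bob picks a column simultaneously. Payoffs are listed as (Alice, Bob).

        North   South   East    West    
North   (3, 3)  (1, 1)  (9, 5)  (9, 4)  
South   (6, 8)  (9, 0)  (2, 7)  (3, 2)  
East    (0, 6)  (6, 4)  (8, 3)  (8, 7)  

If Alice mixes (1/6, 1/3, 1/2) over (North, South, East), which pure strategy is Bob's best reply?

North

Compute Bob's expected payoff from each pure strategy against the given mix.
North: (1/6)·3 + (1/3)·8 + (1/2)·6 = 37/6
South: (1/6)·1 + (1/3)·0 + (1/2)·4 = 13/6
East: (1/6)·5 + (1/3)·7 + (1/2)·3 = 14/3
West: (1/6)·4 + (1/3)·2 + (1/2)·7 = 29/6
Highest expected payoff is 37/6, from North.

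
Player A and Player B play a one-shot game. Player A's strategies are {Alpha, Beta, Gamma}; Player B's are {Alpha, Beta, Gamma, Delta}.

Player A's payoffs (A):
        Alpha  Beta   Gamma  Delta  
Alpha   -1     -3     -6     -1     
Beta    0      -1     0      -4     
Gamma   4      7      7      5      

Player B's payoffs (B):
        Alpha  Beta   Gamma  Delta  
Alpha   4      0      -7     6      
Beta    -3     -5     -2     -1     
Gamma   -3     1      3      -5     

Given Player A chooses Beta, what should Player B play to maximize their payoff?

Delta

With Player A fixed at Beta, Player B's payoffs are: Alpha → -3, Beta → -5, Gamma → -2, Delta → -1.
The maximum is -1, achieved by Delta.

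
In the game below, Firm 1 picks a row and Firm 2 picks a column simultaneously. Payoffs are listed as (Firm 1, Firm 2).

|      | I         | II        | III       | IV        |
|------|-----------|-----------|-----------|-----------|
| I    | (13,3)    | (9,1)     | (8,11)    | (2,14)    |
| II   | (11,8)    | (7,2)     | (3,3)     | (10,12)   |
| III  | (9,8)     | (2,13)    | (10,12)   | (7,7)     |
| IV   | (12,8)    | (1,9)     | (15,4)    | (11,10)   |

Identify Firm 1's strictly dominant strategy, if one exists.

Check whether one of Firm 1's strategies beats all alternatives regardless of what the opponent does.
I is not dominant: against III, III gives 10 > 8.
II is not dominant: against I, I gives 13 > 11.
III is not dominant: against I, I gives 13 > 9.
IV is not dominant: against I, I gives 13 > 12.
No single strategy is best against every opponent action.

No strictly dominant strategy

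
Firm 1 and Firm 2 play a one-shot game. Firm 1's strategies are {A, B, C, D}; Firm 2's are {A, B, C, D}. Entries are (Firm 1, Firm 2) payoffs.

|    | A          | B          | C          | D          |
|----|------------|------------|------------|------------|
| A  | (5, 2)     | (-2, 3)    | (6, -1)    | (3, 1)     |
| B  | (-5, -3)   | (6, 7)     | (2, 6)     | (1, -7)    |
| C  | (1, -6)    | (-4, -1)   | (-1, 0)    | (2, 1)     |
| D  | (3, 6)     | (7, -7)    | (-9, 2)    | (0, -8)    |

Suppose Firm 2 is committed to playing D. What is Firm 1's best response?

With Firm 2 fixed at D, Firm 1's payoffs are: A → 3, B → 1, C → 2, D → 0.
The maximum is 3, achieved by A.

A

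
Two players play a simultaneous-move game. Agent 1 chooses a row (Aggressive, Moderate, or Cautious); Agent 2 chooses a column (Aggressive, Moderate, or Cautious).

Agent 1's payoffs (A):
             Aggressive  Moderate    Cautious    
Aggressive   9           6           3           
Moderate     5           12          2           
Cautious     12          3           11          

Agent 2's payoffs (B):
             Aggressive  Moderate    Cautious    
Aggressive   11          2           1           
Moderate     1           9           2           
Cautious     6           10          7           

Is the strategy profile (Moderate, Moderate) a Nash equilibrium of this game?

Holding Agent 2 at Moderate: Agent 1 gets 12 from Moderate, versus 6 from Aggressive, 3 from Cautious. No profitable deviation for Agent 1.
Holding Agent 1 at Moderate: Agent 2 gets 9 from Moderate, versus 1 from Aggressive, 2 from Cautious. No profitable deviation for Agent 2 either.

Yes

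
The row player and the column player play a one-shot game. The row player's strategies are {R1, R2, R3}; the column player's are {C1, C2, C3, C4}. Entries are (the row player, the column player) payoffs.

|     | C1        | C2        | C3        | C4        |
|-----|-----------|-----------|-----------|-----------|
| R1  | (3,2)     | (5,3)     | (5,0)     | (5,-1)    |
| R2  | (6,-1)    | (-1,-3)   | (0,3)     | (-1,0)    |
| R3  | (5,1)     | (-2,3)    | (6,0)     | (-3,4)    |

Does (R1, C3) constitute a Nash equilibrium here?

Holding the column player at C3: the row player gets 5 from R1 but could get 6 by switching to R3. The row player has a profitable deviation.

No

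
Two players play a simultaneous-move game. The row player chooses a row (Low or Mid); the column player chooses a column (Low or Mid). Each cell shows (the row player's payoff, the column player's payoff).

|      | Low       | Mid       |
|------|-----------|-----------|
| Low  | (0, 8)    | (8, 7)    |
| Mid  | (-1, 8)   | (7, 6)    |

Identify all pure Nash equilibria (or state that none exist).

Find each player's best response to every opponent strategy; NE are the intersections.
The row player's best responses — vs Low: Low (payoff 0); vs Mid: Low (payoff 8).
The column player's best responses — vs Low: Low (payoff 8); vs Mid: Low (payoff 8).
The only mutual best response is (Low, Low); neither player gains by switching there.

(Low, Low)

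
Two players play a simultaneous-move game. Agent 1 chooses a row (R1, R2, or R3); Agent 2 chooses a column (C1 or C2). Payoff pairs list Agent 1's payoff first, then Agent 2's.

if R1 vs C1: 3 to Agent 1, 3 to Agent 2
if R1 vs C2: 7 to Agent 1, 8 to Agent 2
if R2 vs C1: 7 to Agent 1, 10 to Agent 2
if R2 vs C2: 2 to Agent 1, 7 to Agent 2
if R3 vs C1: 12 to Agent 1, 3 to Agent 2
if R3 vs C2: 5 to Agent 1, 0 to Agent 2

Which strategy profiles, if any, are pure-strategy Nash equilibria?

A profile is a Nash equilibrium when each player is best-responding to the other.
Agent 1's best responses — vs C1: R3 (payoff 12); vs C2: R1 (payoff 7).
Agent 2's best responses — vs R1: C2 (payoff 8); vs R2: C1 (payoff 10); vs R3: C1 (payoff 3).
Mutual best responses occur at (R1, C2) and (R3, C1); at each, neither player gains by switching.

(R1, C2) and (R3, C1)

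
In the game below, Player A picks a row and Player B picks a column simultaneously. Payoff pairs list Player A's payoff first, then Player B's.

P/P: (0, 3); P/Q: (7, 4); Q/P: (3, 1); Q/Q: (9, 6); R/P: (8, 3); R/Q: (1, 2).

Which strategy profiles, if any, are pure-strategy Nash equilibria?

(Q, Q) and (R, P)

A profile is a Nash equilibrium when each player is best-responding to the other.
Player A's best responses — vs P: R (payoff 8); vs Q: Q (payoff 9).
Player B's best responses — vs P: Q (payoff 4); vs Q: Q (payoff 6); vs R: P (payoff 3).
Mutual best responses occur at (Q, Q) and (R, P); at each, neither player gains by switching.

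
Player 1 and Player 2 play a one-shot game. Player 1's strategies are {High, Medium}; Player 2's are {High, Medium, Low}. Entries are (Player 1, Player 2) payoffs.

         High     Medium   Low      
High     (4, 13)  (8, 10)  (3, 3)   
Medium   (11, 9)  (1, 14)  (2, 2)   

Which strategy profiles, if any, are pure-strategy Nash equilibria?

Find each player's best response to every opponent strategy; NE are the intersections.
Player 1's best responses — vs High: Medium (payoff 11); vs Medium: High (payoff 8); vs Low: High (payoff 3).
Player 2's best responses — vs High: High (payoff 13); vs Medium: Medium (payoff 14).
No cell has both players best-responding. For instance, Player 1's best reply to Medium is High, but against High Player 2 prefers High over Medium.

No pure-strategy Nash equilibrium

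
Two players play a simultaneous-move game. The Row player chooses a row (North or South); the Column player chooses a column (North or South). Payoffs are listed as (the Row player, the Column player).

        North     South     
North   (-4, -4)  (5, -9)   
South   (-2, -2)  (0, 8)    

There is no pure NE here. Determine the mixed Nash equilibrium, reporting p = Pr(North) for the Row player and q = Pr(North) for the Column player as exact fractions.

p = 2/3, q = 5/7

Each player's mixing probability is pinned down by making the *other* player indifferent.
The Column player indifferent between North and South: p·(-4) + (1−p)·(-2) = p·(-9) + (1−p)·8 ⟹ (-2) + (-2)p = 8 + (-17)p ⟹ p = 2/3.
The Row player indifferent between North and South: q·(-4) + (1−q)·5 = q·(-2) + (1−q)·0 ⟹ 5 + (-9)q = 0 + (-2)q ⟹ q = 5/7.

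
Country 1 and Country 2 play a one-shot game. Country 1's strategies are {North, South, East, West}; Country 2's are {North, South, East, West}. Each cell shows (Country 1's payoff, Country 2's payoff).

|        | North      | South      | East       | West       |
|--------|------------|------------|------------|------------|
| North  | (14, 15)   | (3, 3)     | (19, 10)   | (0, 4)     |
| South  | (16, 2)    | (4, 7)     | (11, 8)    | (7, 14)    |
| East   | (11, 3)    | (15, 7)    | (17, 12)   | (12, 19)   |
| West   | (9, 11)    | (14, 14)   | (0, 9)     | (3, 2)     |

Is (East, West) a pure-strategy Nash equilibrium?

Yes

Holding Country 2 at West: Country 1 gets 12 from East, versus 0 from North, 7 from South, 3 from West. No profitable deviation for Country 1.
Holding Country 1 at East: Country 2 gets 19 from West, versus 3 from North, 7 from South, 12 from East. No profitable deviation for Country 2 either.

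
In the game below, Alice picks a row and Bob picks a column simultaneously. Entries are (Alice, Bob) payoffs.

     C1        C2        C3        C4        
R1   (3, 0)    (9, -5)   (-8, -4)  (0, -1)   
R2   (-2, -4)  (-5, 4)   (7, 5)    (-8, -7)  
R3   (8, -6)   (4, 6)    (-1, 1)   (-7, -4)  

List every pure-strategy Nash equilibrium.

(R2, C3)

A profile is a Nash equilibrium when each player is best-responding to the other.
Alice's best responses — vs C1: R3 (payoff 8); vs C2: R1 (payoff 9); vs C3: R2 (payoff 7); vs C4: R1 (payoff 0).
Bob's best responses — vs R1: C1 (payoff 0); vs R2: C3 (payoff 5); vs R3: C2 (payoff 6).
The only mutual best response is (R2, C3); neither player gains by switching there.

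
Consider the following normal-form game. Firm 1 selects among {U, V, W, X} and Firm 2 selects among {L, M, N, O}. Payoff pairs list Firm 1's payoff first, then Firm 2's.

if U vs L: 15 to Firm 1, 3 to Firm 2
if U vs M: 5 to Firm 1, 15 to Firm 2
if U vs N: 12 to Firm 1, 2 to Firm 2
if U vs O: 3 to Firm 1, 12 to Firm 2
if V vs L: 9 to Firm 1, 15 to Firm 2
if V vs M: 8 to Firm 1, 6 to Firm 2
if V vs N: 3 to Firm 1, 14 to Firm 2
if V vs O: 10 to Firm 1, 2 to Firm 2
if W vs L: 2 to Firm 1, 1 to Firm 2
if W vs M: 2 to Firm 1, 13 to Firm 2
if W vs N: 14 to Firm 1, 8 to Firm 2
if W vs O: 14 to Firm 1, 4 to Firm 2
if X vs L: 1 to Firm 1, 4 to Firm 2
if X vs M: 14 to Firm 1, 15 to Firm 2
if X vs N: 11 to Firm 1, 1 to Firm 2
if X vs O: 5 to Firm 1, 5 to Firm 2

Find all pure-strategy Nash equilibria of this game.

(X, M)

Find each player's best response to every opponent strategy; NE are the intersections.
Firm 1's best responses — vs L: U (payoff 15); vs M: X (payoff 14); vs N: W (payoff 14); vs O: W (payoff 14).
Firm 2's best responses — vs U: M (payoff 15); vs V: L (payoff 15); vs W: M (payoff 13); vs X: M (payoff 15).
The only mutual best response is (X, M); neither player gains by switching there.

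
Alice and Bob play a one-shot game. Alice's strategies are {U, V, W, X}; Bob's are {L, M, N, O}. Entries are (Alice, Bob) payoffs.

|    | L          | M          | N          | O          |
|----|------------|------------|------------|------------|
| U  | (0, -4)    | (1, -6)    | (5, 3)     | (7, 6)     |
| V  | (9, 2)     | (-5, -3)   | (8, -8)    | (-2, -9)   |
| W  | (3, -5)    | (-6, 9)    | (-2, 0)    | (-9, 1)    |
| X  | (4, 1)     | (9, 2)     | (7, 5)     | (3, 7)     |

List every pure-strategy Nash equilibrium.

(U, O) and (V, L)

Find each player's best response to every opponent strategy; NE are the intersections.
Alice's best responses — vs L: V (payoff 9); vs M: X (payoff 9); vs N: V (payoff 8); vs O: U (payoff 7).
Bob's best responses — vs U: O (payoff 6); vs V: L (payoff 2); vs W: M (payoff 9); vs X: O (payoff 7).
Mutual best responses occur at (U, O) and (V, L); at each, neither player gains by switching.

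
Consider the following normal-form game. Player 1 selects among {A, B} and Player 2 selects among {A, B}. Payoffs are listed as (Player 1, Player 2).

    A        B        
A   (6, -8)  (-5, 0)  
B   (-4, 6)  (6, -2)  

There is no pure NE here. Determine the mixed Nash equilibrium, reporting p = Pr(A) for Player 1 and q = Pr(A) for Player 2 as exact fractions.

Each player's mixing probability is pinned down by making the *other* player indifferent.
Player 2 indifferent between A and B: p·(-8) + (1−p)·6 = p·0 + (1−p)·(-2) ⟹ 6 + (-14)p = (-2) + 2p ⟹ p = 1/2.
Player 1 indifferent between A and B: q·6 + (1−q)·(-5) = q·(-4) + (1−q)·6 ⟹ (-5) + 11q = 6 + (-10)q ⟹ q = 11/21.

p = 1/2, q = 11/21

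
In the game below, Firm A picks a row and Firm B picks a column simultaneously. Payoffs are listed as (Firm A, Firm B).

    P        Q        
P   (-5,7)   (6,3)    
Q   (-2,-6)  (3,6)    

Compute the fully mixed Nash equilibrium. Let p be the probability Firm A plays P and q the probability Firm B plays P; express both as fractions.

In a mixed NE each player is indifferent between their pure strategies, so the opponent's mix sets the indifference.
Firm B indifferent between P and Q: p·7 + (1−p)·(-6) = p·3 + (1−p)·6 ⟹ (-6) + 13p = 6 + (-3)p ⟹ p = 3/4.
Firm A indifferent between P and Q: q·(-5) + (1−q)·6 = q·(-2) + (1−q)·3 ⟹ 6 + (-11)q = 3 + (-5)q ⟹ q = 1/2.

p = 3/4, q = 1/2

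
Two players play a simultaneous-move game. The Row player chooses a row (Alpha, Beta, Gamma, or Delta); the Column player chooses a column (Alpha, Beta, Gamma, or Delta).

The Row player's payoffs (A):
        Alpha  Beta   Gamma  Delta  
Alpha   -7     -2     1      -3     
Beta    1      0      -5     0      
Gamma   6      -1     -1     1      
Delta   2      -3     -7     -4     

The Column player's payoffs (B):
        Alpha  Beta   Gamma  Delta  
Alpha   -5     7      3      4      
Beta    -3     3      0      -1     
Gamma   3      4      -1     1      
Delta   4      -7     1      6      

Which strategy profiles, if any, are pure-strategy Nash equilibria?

Check mutual best responses: a cell is a NE iff neither player can gain by unilaterally deviating.
The Row player's best responses — vs Alpha: Gamma (payoff 6); vs Beta: Beta (payoff 0); vs Gamma: Alpha (payoff 1); vs Delta: Gamma (payoff 1).
The Column player's best responses — vs Alpha: Beta (payoff 7); vs Beta: Beta (payoff 3); vs Gamma: Beta (payoff 4); vs Delta: Delta (payoff 6).
The only mutual best response is (Beta, Beta); neither player gains by switching there.

(Beta, Beta)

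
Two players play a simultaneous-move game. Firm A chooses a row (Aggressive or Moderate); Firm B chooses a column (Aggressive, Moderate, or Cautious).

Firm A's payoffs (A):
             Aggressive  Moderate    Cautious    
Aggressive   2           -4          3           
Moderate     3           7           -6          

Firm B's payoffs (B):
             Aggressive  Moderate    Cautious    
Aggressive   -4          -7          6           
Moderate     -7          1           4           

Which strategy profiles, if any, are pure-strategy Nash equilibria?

A profile is a Nash equilibrium when each player is best-responding to the other.
Firm A's best responses — vs Aggressive: Moderate (payoff 3); vs Moderate: Moderate (payoff 7); vs Cautious: Aggressive (payoff 3).
Firm B's best responses — vs Aggressive: Cautious (payoff 6); vs Moderate: Cautious (payoff 4).
The only mutual best response is (Aggressive, Cautious); neither player gains by switching there.

(Aggressive, Cautious)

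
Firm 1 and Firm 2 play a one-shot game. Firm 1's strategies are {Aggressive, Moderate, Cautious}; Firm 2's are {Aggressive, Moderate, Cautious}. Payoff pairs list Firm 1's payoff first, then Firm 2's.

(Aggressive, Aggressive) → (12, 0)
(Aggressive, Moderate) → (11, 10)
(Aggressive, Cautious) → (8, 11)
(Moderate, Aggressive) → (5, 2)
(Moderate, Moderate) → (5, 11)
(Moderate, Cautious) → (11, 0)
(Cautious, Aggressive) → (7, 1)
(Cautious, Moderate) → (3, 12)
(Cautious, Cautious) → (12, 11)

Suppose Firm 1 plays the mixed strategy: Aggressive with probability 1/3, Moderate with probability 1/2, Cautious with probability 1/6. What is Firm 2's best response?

Moderate

Firm 2's best reply maximizes expected payoff against the mix.
Aggressive: (1/3)·0 + (1/2)·2 + (1/6)·1 = 7/6
Moderate: (1/3)·10 + (1/2)·11 + (1/6)·12 = 65/6
Cautious: (1/3)·11 + (1/2)·0 + (1/6)·11 = 11/2
Highest expected payoff is 65/6, from Moderate.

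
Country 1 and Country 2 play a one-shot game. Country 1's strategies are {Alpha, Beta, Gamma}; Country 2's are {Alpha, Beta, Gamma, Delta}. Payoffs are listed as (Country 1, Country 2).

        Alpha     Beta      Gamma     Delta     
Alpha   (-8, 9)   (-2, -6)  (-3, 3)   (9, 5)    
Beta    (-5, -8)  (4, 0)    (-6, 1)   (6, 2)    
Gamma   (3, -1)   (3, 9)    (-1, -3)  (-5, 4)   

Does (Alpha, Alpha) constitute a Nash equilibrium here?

Holding Country 2 at Alpha: Country 1 gets -8 from Alpha but could get 3 by switching to Gamma. Country 1 has a profitable deviation.

No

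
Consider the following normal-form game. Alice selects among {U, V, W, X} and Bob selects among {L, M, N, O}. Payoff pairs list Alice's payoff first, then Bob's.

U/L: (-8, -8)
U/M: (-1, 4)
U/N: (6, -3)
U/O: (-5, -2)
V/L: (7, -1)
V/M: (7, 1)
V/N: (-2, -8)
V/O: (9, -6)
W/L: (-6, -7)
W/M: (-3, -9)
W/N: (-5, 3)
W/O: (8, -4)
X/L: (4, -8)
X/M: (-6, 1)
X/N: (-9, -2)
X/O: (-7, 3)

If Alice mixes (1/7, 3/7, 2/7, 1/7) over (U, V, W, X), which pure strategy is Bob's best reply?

Compute Bob's expected payoff from each pure strategy against the given mix.
L: (1/7)·(-8) + (3/7)·(-1) + (2/7)·(-7) + (1/7)·(-8) = -33/7
M: (1/7)·4 + (3/7)·1 + (2/7)·(-9) + (1/7)·1 = -10/7
N: (1/7)·(-3) + (3/7)·(-8) + (2/7)·3 + (1/7)·(-2) = -23/7
O: (1/7)·(-2) + (3/7)·(-6) + (2/7)·(-4) + (1/7)·3 = -25/7
Highest expected payoff is -10/7, from M.

M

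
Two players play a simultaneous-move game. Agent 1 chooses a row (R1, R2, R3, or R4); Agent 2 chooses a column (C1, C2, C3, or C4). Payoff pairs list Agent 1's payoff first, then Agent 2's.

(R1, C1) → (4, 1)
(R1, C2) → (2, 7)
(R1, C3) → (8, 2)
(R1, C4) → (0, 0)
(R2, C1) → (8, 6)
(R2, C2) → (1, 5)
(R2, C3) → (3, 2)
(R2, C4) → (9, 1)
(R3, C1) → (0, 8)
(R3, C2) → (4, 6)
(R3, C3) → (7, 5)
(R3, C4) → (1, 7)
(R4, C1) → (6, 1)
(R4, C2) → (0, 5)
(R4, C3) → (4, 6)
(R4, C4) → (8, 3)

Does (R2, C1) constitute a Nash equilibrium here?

Yes

Holding Agent 2 at C1: Agent 1 gets 8 from R2, versus 4 from R1, 0 from R3, 6 from R4. No profitable deviation for Agent 1.
Holding Agent 1 at R2: Agent 2 gets 6 from C1, versus 5 from C2, 2 from C3, 1 from C4. No profitable deviation for Agent 2 either.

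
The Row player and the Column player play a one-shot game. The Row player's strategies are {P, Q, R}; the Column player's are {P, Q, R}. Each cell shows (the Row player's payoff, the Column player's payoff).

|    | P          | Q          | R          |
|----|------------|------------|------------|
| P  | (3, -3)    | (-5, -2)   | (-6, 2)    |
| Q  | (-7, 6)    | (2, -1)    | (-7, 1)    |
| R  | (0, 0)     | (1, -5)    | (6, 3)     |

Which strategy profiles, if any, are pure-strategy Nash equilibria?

Check mutual best responses: a cell is a NE iff neither player can gain by unilaterally deviating.
The Row player's best responses — vs P: P (payoff 3); vs Q: Q (payoff 2); vs R: R (payoff 6).
The Column player's best responses — vs P: R (payoff 2); vs Q: P (payoff 6); vs R: R (payoff 3).
The only mutual best response is (R, R); neither player gains by switching there.

(R, R)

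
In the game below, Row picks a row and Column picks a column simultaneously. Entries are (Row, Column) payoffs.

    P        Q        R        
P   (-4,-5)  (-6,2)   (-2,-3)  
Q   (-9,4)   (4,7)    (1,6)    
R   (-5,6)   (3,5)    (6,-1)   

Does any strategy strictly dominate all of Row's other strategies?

None

A strategy is strictly dominant if it gives Row a strictly higher payoff than every other strategy, against every choice by the opponent.
P is not dominant: against Q, Q gives 4 > -6.
Q is not dominant: against P, P gives -4 > -9.
R is not dominant: against P, P gives -4 > -5.
No single strategy is best against every opponent action.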